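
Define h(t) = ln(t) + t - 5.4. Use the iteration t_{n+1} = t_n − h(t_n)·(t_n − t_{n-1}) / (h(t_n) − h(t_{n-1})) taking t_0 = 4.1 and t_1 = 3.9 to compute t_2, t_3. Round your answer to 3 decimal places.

h(4.1) = 0.11099, h(3.9) = -0.13902
t_2 = 3.90000 − (-0.13902)·(3.90000 − 4.10000) / (-0.13902 − 0.11099) = 3.90000 − (0.02780)/(-0.25001) = 4.01121
h(4.01121) = 0.00031
t_3 = 4.01121 − 0.00031·(4.01121 − 3.90000) / (0.00031 − (-0.13902)) = 4.01121 − (0.00003)/(0.13933) = 4.01097

4.011, 4.011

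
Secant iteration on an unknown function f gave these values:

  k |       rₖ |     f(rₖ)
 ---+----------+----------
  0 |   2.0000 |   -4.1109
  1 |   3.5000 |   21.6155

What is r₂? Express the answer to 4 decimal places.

r₂ = 3.5000 − 21.6155·(3.5000 − 2.0000) / (21.6155 − (-4.1109))
   = 3.5000 − (32.423250)/(25.726400) = 2.239690

2.2397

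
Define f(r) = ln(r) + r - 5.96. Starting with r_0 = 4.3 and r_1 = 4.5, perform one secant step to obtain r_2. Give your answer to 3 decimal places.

4.464

f(4.3) = -0.20138, f(4.5) = 0.04408
r_2 = 4.50000 − 0.04408·(4.50000 − 4.30000) / (0.04408 − (-0.20138)) = 4.50000 − (0.00882)/(0.24546) = 4.46409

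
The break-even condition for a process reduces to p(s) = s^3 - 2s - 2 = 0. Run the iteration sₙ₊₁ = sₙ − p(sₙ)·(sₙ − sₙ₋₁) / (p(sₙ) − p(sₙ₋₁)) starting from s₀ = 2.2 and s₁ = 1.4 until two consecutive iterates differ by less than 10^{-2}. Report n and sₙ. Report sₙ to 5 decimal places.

n = 5, sₙ = 1.76921

p(2.2) = 4.2480000, p(1.4) = -2.0560000
s₂ = 1.4000000 − (-2.0560000)·(-0.8000000)/(-6.3040000) = 1.6609137;  |Δ| = 0.2609137
p(1.6609137) = -0.7399738
s₃ = 1.6609137 − (-0.7399738)·(0.2609137)/(1.3160262) = 1.8076200;  |Δ| = 0.1467063
p(1.8076200) = 0.2911403
s₄ = 1.8076200 − 0.2911403·(0.1467063)/(1.0311142) = 1.7661967;  |Δ| = 0.0414233
p(1.7661967) = -0.0228295
s₅ = 1.7661967 − (-0.0228295)·(-0.0414233)/(-0.3139699) = 1.7692087;  |Δ| = 0.0030120
|s₅ − s₄| = 0.0030120 < 10^{-2}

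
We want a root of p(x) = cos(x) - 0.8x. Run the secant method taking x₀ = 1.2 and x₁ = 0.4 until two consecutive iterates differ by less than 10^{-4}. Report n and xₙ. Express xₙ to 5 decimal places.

n = 5, xₙ = 0.83706

p(1.2) = -0.5976422, p(0.4) = 0.6010610
x₂ = 0.4000000 − 0.6010610·(-0.8000000)/(1.1987032) = 0.8011408;  |Δ| = 0.4011408
p(0.8011408) = 0.0549752
x₃ = 0.8011408 − 0.0549752·(0.4011408)/(-0.5460858) = 0.8415242;  |Δ| = 0.0403834
p(0.8415242) = -0.0068923
x₄ = 0.8415242 − (-0.0068923)·(0.0403834)/(-0.0618676) = 0.8370253;  |Δ| = 0.0044989
p(0.8370253) = 0.0000547
x₅ = 0.8370253 − 0.0000547·(-0.0044989)/(0.0069470) = 0.8370607;  |Δ| = 0.0000354
|x₅ − x₄| = 0.0000354 < 10^{-4}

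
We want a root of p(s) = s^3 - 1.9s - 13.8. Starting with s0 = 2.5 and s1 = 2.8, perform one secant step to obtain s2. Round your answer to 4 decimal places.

2.6524

p(2.5) = -2.925000, p(2.8) = 2.832000
s2 = 2.800000 − 2.832000·(2.800000 − 2.500000) / (2.832000 − (-2.925000)) = 2.800000 − (0.849600)/(5.757000) = 2.652423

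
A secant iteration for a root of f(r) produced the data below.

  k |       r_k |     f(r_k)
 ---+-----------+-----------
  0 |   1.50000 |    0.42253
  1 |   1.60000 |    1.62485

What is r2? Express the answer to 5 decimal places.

r2 = 1.60000 − 1.62485·(1.60000 − 1.50000) / (1.62485 − 0.42253)
   = 1.60000 − (0.1624850)/(1.2023200) = 1.4648571

1.46486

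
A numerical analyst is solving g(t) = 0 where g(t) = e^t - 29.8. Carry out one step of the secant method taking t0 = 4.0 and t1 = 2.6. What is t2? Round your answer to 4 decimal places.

3.1560

g(4.0) = 24.798150, g(2.6) = -16.336262
t2 = 2.600000 − (-16.336262)·(2.600000 − 4.000000) / (-16.336262 − 24.798150) = 2.600000 − (22.870767)/(-41.134412) = 3.156001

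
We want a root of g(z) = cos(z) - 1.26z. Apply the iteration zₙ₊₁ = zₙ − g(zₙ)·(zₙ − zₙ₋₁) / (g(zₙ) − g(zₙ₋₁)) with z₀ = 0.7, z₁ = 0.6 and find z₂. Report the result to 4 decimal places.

g(0.7) = -0.117158, g(0.6) = 0.069336
z₂ = 0.600000 − 0.069336·(0.600000 − 0.700000) / (0.069336 − (-0.117158)) = 0.600000 − (-0.006934)/(0.186493) = 0.637179

0.6372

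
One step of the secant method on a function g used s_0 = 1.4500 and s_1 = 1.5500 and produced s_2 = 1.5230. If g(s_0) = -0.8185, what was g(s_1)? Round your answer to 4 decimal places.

The secant line through (1.4500, -0.8185) and (1.5500, g(s_1)) crosses zero at s_2 = 1.5230.
So (1.4500, -0.8185), (1.5500, g(s_1)), (1.5230, 0) are collinear:
g(s_1) = -0.8185 · (1.5500 − 1.5230) / (1.4500 − 1.5230) = -0.8185 · (0.027000)/(-0.073000) = 0.302733

0.3027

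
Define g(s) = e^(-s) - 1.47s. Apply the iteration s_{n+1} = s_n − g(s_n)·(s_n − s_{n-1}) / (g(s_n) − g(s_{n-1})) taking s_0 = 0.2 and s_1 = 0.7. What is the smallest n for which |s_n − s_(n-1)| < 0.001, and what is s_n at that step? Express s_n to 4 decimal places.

g(0.2) = 0.524731, g(0.7) = -0.532415
s_2 = 0.700000 − (-0.532415)·(0.500000)/(-1.057145) = 0.448183;  |Δ| = 0.251817
g(0.448183) = -0.020041
s_3 = 0.448183 − (-0.020041)·(-0.251817)/(0.512374) = 0.438333;  |Δ| = 0.009850
g(0.438333) = 0.000761
s_4 = 0.438333 − 0.000761·(-0.009850)/(0.020802) = 0.438694;  |Δ| = 0.000360
|s_4 − s_3| = 0.000360 < 0.001

n = 4, s_n = 0.4387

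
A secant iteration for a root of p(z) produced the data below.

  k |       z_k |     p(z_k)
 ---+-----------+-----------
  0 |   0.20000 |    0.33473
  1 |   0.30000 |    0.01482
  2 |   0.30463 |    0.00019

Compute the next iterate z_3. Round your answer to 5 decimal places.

0.30469

z_3 = 0.30463 − 0.00019·(0.30463 − 0.30000) / (0.00019 − 0.01482)
   = 0.30463 − (0.0000009)/(-0.0146300) = 0.3046901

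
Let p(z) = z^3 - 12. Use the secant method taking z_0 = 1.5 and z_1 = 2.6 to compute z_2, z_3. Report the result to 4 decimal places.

2.1681, 2.2739

p(1.5) = -8.625000, p(2.6) = 5.576000
z_2 = 2.600000 − 5.576000·(2.600000 − 1.500000) / (5.576000 − (-8.625000)) = 2.600000 − (6.133600)/(14.201000) = 2.168087
p(2.168087) = -1.808691
z_3 = 2.168087 − (-1.808691)·(2.168087 − 2.600000) / (-1.808691 − 5.576000) = 2.168087 − (0.781198)/(-7.384691) = 2.273873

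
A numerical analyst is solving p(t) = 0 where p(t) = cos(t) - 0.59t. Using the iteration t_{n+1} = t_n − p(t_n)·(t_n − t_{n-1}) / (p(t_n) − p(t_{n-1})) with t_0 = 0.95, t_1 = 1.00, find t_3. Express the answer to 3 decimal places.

0.965

p(0.95) = 0.02118, p(1.00) = -0.04970
t_2 = 1.00000 − (-0.04970)·(1.00000 − 0.95000) / (-0.04970 − 0.02118) = 1.00000 − (-0.00248)/(-0.07088) = 0.96494
p(0.96494) = 0.00015
t_3 = 0.96494 − 0.00015·(0.96494 − 1.00000) / (0.00015 − (-0.04970)) = 0.96494 − (-0.00001)/(0.04985) = 0.96505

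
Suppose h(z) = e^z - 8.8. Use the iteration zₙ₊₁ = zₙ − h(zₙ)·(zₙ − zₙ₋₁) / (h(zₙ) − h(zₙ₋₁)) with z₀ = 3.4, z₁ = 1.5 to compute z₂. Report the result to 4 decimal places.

h(3.4) = 21.164100, h(1.5) = -4.318311
z₂ = 1.500000 − (-4.318311)·(1.500000 − 3.400000) / (-4.318311 − 21.164100) = 1.500000 − (8.204791)/(-25.482411) = 1.821979

1.8220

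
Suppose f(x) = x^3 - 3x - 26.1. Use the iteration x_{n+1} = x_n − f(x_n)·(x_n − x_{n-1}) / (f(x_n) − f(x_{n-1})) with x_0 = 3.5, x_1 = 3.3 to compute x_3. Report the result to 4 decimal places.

3.3021

f(3.5) = 6.275000, f(3.3) = -0.063000
x_2 = 3.300000 − (-0.063000)·(3.300000 − 3.500000) / (-0.063000 − 6.275000) = 3.300000 − (0.012600)/(-6.338000) = 3.301988
f(3.301988) = -0.003977
x_3 = 3.301988 − (-0.003977)·(3.301988 − 3.300000) / (-0.003977 − (-0.063000)) = 3.301988 − (-0.000008)/(0.059023) = 3.302122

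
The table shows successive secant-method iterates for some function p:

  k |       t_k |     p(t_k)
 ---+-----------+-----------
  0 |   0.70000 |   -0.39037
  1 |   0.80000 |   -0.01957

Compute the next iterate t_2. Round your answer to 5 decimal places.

0.80528

t_2 = 0.80000 − (-0.01957)·(0.80000 − 0.70000) / (-0.01957 − (-0.39037))
   = 0.80000 − (-0.0019570)/(0.3708000) = 0.8052778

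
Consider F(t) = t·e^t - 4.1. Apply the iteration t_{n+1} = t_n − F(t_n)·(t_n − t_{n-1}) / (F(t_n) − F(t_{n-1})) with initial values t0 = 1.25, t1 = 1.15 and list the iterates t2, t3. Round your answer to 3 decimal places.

1.214, 1.216

F(1.25) = 0.26293, F(1.15) = -0.46808
t2 = 1.15000 − (-0.46808)·(1.15000 − 1.25000) / (-0.46808 − 0.26293) = 1.15000 − (0.04681)/(-0.73101) = 1.21403
F(1.21403) = -0.01231
t3 = 1.21403 − (-0.01231)·(1.21403 − 1.15000) / (-0.01231 − (-0.46808)) = 1.21403 − (-0.00079)/(0.45576) = 1.21576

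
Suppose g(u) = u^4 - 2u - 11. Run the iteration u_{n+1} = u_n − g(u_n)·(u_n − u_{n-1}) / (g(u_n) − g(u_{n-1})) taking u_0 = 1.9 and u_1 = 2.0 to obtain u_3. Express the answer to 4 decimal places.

1.9657

g(1.9) = -1.767900, g(2.0) = 1.000000
u_2 = 2.000000 − 1.000000·(2.000000 − 1.900000) / (1.000000 − (-1.767900)) = 2.000000 − (0.100000)/(2.767900) = 1.963872
g(1.963872) = -0.052903
u_3 = 1.963872 − (-0.052903)·(1.963872 − 2.000000) / (-0.052903 − 1.000000) = 1.963872 − (0.001911)/(-1.052903) = 1.965687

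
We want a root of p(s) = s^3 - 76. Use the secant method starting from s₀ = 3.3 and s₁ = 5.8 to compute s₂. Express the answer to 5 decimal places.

3.92923

p(3.3) = -40.0630000, p(5.8) = 119.1120000
s₂ = 5.8000000 − 119.1120000·(5.8000000 − 3.3000000) / (119.1120000 − (-40.0630000)) = 5.8000000 − (297.7800000)/(159.1750000) = 3.9292288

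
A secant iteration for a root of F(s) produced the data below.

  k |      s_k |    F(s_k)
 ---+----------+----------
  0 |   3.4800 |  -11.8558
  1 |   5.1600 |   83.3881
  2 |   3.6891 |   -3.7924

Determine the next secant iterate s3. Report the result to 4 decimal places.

3.7531

s3 = 3.6891 − (-3.7924)·(3.6891 − 5.1600) / (-3.7924 − 83.3881)
   = 3.6891 − (5.578241)/(-87.180500) = 3.753085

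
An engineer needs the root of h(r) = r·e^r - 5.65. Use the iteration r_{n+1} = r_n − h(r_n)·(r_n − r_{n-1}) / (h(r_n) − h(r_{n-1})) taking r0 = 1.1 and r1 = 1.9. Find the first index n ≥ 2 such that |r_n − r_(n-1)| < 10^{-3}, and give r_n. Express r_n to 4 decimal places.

h(1.1) = -2.345417, h(1.9) = 7.053199
r2 = 1.900000 − 7.053199·(0.800000)/(9.398617) = 1.299639;  |Δ| = 0.600361
h(1.299639) = -0.882957
r3 = 1.299639 − (-0.882957)·(-0.600361)/(-7.936157) = 1.366434;  |Δ| = 0.066795
h(1.366434) = -0.291745
r4 = 1.366434 − (-0.291745)·(0.066795)/(0.591212) = 1.399395;  |Δ| = 0.032961
h(1.399395) = 0.021395
r5 = 1.399395 − 0.021395·(0.032961)/(0.313139) = 1.397143;  |Δ| = 0.002252
h(1.397143) = -0.000469
r6 = 1.397143 − (-0.000469)·(-0.002252)/(-0.021864) = 1.397191;  |Δ| = 0.000048
|r6 − r5| = 0.000048 < 10^{-3}

n = 6, r_n = 1.3972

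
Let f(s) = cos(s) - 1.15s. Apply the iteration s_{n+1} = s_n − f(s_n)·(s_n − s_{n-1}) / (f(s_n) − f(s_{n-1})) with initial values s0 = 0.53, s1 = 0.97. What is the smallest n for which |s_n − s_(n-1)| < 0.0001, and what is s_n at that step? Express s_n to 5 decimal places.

f(0.53) = 0.2533071, f(0.97) = -0.5502005
s2 = 0.9700000 − (-0.5502005)·(0.4400000)/(-0.8035075) = 0.6687107;  |Δ| = 0.3012893
f(0.6687107) = 0.0156043
s3 = 0.6687107 − 0.0156043·(-0.3012893)/(0.5658048) = 0.6770200;  |Δ| = 0.0083092
f(0.6770200) = 0.0008701
s4 = 0.6770200 − 0.0008701·(0.0083092)/(-0.0147342) = 0.6775107;  |Δ| = 0.0004907
f(0.6775107) = -0.0000017
s5 = 0.6775107 − (-0.0000017)·(0.0004907)/(-0.0008718) = 0.6775097;  |Δ| = 0.0000009
|s5 − s4| = 0.0000009 < 0.0001

n = 5, s_n = 0.67751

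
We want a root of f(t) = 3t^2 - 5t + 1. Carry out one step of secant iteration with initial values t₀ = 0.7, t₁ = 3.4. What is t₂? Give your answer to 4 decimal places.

f(0.7) = -1.030000, f(3.4) = 18.680000
t₂ = 3.400000 − 18.680000·(3.400000 − 0.700000) / (18.680000 − (-1.030000)) = 3.400000 − (50.436000)/(19.710000) = 0.841096

0.8411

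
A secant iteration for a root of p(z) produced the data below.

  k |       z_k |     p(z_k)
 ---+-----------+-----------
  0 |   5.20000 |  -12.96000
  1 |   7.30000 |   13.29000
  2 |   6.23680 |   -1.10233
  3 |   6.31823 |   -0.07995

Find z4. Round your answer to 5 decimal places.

6.32460

z4 = 6.31823 − (-0.07995)·(6.31823 − 6.23680) / (-0.07995 − (-1.10233))
   = 6.31823 − (-0.0065103)/(1.0223800) = 6.3245978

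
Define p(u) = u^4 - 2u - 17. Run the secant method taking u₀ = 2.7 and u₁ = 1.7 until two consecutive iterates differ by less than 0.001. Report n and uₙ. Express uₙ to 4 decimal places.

p(2.7) = 30.744100, p(1.7) = -12.047900
u₂ = 1.700000 − (-12.047900)·(-1.000000)/(-42.792000) = 1.981546;  |Δ| = 0.281546
p(1.981546) = -5.545508
u₃ = 1.981546 − (-5.545508)·(0.281546)/(6.502392) = 2.221659;  |Δ| = 0.240114
p(2.221659) = 2.918509
u₄ = 2.221659 − 2.918509·(0.240114)/(8.464017) = 2.138865;  |Δ| = 0.082794
p(2.138865) = -0.349458
u₅ = 2.138865 − (-0.349458)·(-0.082794)/(-3.267967) = 2.147718;  |Δ| = 0.008854
p(2.147718) = -0.018487
u₆ = 2.147718 − (-0.018487)·(0.008854)/(0.330971) = 2.148213;  |Δ| = 0.000495
|u₆ − u₅| = 0.000495 < 0.001

n = 6, uₙ = 2.1482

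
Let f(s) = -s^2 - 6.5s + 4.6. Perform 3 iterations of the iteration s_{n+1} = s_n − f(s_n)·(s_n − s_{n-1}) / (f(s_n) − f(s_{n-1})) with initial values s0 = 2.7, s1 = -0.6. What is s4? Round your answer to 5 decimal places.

0.64157

f(2.7) = -20.2400000, f(-0.6) = 8.1400000
s2 = -0.6000000 − 8.1400000·(-0.6000000 − 2.7000000) / (8.1400000 − (-20.2400000)) = -0.6000000 − (-26.8620000)/(28.3800000) = 0.3465116
f(0.3465116) = 2.2276041
s3 = 0.3465116 − 2.2276041·(0.3465116 − (-0.6000000)) / (2.2276041 − 8.1400000) = 0.3465116 − (2.1084532)/(-5.9123959) = 0.7031273
f(0.7031273) = -0.4647157
s4 = 0.7031273 − (-0.4647157)·(0.7031273 − 0.3465116) / (-0.4647157 − 2.2276041) = 0.7031273 − (-0.1657249)/(-2.6923198) = 0.6415726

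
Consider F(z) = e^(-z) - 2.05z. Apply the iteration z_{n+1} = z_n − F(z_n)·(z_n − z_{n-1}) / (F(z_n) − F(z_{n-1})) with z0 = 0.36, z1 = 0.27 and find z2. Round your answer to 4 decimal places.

0.3455

F(0.36) = -0.040324, F(0.27) = 0.209879
z2 = 0.270000 − 0.209879·(0.270000 − 0.360000) / (0.209879 − (-0.040324)) = 0.270000 − (-0.018889)/(0.250203) = 0.345495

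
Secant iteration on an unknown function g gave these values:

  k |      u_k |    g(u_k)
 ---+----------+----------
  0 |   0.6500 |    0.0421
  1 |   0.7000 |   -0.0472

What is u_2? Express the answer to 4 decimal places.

u_2 = 0.7000 − (-0.0472)·(0.7000 − 0.6500) / (-0.0472 − 0.0421)
   = 0.7000 − (-0.002360)/(-0.089300) = 0.673572

0.6736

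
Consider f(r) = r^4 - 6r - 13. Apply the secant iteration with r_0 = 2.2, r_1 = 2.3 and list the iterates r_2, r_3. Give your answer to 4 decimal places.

f(2.2) = -2.774400, f(2.3) = 1.184100
r_2 = 2.300000 − 1.184100·(2.300000 − 2.200000) / (1.184100 − (-2.774400)) = 2.300000 − (0.118410)/(3.958500) = 2.270087
f(2.270087) = -0.064066
r_3 = 2.270087 − (-0.064066)·(2.270087 − 2.300000) / (-0.064066 − 1.184100) = 2.270087 − (0.001916)/(-1.248166) = 2.271623

2.2701, 2.2716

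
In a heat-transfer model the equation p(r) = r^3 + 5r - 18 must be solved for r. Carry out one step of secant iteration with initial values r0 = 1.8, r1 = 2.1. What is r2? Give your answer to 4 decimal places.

p(1.8) = -3.168000, p(2.1) = 1.761000
r2 = 2.100000 − 1.761000·(2.100000 − 1.800000) / (1.761000 − (-3.168000)) = 2.100000 − (0.528300)/(4.929000) = 1.992818

1.9928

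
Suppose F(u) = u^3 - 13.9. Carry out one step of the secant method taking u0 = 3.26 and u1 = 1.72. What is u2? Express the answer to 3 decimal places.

F(3.26) = 20.74598, F(1.72) = -8.81155
u2 = 1.72000 − (-8.81155)·(1.72000 − 3.26000) / (-8.81155 − 20.74598) = 1.72000 − (13.56979)/(-29.55753) = 2.17910

2.179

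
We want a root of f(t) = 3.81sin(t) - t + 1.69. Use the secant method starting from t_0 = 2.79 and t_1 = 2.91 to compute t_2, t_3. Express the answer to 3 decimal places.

f(2.79) = 0.21214, f(2.91) = -0.34550
t_2 = 2.91000 − (-0.34550)·(2.91000 − 2.79000) / (-0.34550 − 0.21214) = 2.91000 − (-0.04146)/(-0.55764) = 2.83565
f(2.83565) = 0.00189
t_3 = 2.83565 − 0.00189·(2.83565 − 2.91000) / (0.00189 − (-0.34550)) = 2.83565 − (-0.00014)/(0.34739) = 2.83605

2.836, 2.836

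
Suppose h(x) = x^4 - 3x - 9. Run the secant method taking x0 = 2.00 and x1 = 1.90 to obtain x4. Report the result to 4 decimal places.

1.9645

h(2.00) = 1.000000, h(1.90) = -1.667900
x2 = 1.900000 − (-1.667900)·(1.900000 − 2.000000) / (-1.667900 − 1.000000) = 1.900000 − (0.166790)/(-2.667900) = 1.962517
h(1.962517) = -0.053698
x3 = 1.962517 − (-0.053698)·(1.962517 − 1.900000) / (-0.053698 − (-1.667900)) = 1.962517 − (-0.003357)/(1.614202) = 1.964597
h(1.964597) = 0.003041
x4 = 1.964597 − 0.003041·(1.964597 − 1.962517) / (0.003041 − (-0.053698)) = 1.964597 − (0.000006)/(0.056739) = 1.964486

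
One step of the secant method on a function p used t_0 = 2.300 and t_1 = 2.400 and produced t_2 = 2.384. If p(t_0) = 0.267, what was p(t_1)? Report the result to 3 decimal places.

The secant line through (2.300, 0.267) and (2.400, p(t_1)) crosses zero at t_2 = 2.384.
So (2.300, 0.267), (2.400, p(t_1)), (2.384, 0) are collinear:
p(t_1) = 0.267 · (2.400 − 2.384) / (2.300 − 2.384) = 0.267 · (0.01600)/(-0.08400) = -0.05086

-0.051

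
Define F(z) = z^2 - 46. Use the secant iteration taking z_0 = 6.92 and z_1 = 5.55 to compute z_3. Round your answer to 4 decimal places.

F(6.92) = 1.886400, F(5.55) = -15.197500
z_2 = 5.550000 − (-15.197500)·(5.550000 − 6.920000) / (-15.197500 − 1.886400) = 5.550000 − (20.820575)/(-17.083900) = 6.768725
F(6.768725) = -0.184363
z_3 = 6.768725 − (-0.184363)·(6.768725 − 5.550000) / (-0.184363 − (-15.197500)) = 6.768725 − (-0.224687)/(15.013137) = 6.783691

6.7837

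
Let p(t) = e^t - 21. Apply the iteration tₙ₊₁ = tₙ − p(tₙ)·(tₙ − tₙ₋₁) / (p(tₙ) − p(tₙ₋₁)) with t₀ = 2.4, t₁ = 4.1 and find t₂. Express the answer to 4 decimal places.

p(2.4) = -9.976824, p(4.1) = 39.340288
t₂ = 4.100000 − 39.340288·(4.100000 − 2.400000) / (39.340288 − (-9.976824)) = 4.100000 − (66.878489)/(49.317111) = 2.743909

2.7439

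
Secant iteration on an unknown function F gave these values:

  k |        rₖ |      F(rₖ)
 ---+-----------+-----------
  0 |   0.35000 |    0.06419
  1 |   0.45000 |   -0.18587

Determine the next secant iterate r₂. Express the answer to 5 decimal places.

r₂ = 0.45000 − (-0.18587)·(0.45000 − 0.35000) / (-0.18587 − 0.06419)
   = 0.45000 − (-0.0185870)/(-0.2500600) = 0.3756698

0.37567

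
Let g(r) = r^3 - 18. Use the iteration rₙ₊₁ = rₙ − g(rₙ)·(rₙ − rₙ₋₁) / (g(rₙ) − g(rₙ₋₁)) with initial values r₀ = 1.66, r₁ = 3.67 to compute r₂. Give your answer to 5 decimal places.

g(1.66) = -13.4257040, g(3.67) = 31.4308630
r₂ = 3.6700000 − 31.4308630·(3.6700000 − 1.6600000) / (31.4308630 − (-13.4257040)) = 3.6700000 − (63.1760346)/(44.8565670) = 2.2615990

2.26160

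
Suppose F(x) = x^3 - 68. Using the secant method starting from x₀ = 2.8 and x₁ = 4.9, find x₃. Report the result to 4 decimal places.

F(2.8) = -46.048000, F(4.9) = 49.649000
x₂ = 4.900000 − 49.649000·(4.900000 − 2.800000) / (49.649000 − (-46.048000)) = 4.900000 − (104.262900)/(95.697000) = 3.810489
F(3.810489) = -12.672346
x₃ = 3.810489 − (-12.672346)·(3.810489 − 4.900000) / (-12.672346 − 49.649000) = 3.810489 − (13.806655)/(-62.321346) = 4.032029

4.0320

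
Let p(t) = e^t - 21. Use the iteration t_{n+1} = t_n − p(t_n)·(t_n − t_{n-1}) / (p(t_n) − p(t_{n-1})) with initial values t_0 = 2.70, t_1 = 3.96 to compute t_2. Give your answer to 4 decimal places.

2.9052

p(2.70) = -6.120268, p(3.96) = 31.457326
t_2 = 3.960000 − 31.457326·(3.960000 − 2.700000) / (31.457326 − (-6.120268)) = 3.960000 − (39.636231)/(37.577594) = 2.905216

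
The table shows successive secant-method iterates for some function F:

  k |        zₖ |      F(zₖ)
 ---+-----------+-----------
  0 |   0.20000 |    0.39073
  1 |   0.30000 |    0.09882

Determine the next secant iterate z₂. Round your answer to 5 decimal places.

z₂ = 0.30000 − 0.09882·(0.30000 − 0.20000) / (0.09882 − 0.39073)
   = 0.30000 − (0.0098820)/(-0.2919100) = 0.3338529

0.33385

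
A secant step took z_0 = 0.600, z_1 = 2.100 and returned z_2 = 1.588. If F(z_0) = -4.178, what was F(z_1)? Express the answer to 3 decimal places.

2.165

The secant line through (0.600, -4.178) and (2.100, F(z_1)) crosses zero at z_2 = 1.588.
So (0.600, -4.178), (2.100, F(z_1)), (1.588, 0) are collinear:
F(z_1) = -4.178 · (2.100 − 1.588) / (0.600 − 1.588) = -4.178 · (0.51200)/(-0.98800) = 2.16512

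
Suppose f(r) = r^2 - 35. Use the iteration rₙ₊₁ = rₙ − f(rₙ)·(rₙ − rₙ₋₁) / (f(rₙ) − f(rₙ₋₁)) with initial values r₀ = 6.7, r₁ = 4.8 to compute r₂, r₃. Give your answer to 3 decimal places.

f(6.7) = 9.89000, f(4.8) = -11.96000
r₂ = 4.80000 − (-11.96000)·(4.80000 − 6.70000) / (-11.96000 − 9.89000) = 4.80000 − (22.72400)/(-21.85000) = 5.84000
f(5.84000) = -0.89440
r₃ = 5.84000 − (-0.89440)·(5.84000 − 4.80000) / (-0.89440 − (-11.96000)) = 5.84000 − (-0.93018)/(11.06560) = 5.92406

5.840, 5.924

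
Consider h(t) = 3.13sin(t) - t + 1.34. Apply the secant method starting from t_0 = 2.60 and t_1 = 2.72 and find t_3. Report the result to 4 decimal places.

h(2.60) = 0.353519, h(2.72) = -0.099160
t_2 = 2.720000 − (-0.099160)·(2.720000 − 2.600000) / (-0.099160 − 0.353519) = 2.720000 − (-0.011899)/(-0.452679) = 2.693714
h(2.693714) = 0.001747
t_3 = 2.693714 − 0.001747·(2.693714 − 2.720000) / (0.001747 − (-0.099160)) = 2.693714 − (-0.000046)/(0.100906) = 2.694169

2.6942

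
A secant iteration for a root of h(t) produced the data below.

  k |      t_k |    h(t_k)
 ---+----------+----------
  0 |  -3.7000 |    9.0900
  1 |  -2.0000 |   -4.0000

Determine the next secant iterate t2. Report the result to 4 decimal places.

-2.5195

t2 = -2.0000 − (-4.0000)·(-2.0000 − (-3.7000)) / (-4.0000 − 9.0900)
   = -2.0000 − (-6.800000)/(-13.090000) = -2.519481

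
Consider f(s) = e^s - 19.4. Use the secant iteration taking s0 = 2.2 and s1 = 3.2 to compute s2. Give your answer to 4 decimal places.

f(2.2) = -10.374987, f(3.2) = 5.132530
s2 = 3.200000 − 5.132530·(3.200000 − 2.200000) / (5.132530 − (-10.374987)) = 3.200000 − (5.132530)/(15.507517) = 2.869030

2.8690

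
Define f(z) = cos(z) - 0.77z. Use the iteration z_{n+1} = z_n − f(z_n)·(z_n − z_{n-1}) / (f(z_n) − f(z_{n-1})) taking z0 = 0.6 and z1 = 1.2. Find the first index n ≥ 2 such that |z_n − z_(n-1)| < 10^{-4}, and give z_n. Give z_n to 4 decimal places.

n = 5, z_n = 0.8536

f(0.6) = 0.363336, f(1.2) = -0.561642
z2 = 1.200000 − (-0.561642)·(0.600000)/(-0.924978) = 0.835683;  |Δ| = 0.364317
f(0.835683) = 0.027196
z3 = 0.835683 − 0.027196·(-0.364317)/(0.588838) = 0.852509;  |Δ| = 0.016826
f(0.852509) = 0.001664
z4 = 0.852509 − 0.001664·(0.016826)/(-0.025531) = 0.853606;  |Δ| = 0.001097
f(0.853606) = -0.000007
z5 = 0.853606 − (-0.000007)·(0.001097)/(-0.001671) = 0.853601;  |Δ| = 0.000004
|z5 − z4| = 0.000004 < 10^{-4}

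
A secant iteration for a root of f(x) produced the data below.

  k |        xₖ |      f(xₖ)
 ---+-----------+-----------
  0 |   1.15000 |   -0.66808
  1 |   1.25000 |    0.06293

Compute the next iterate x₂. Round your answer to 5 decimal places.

x₂ = 1.25000 − 0.06293·(1.25000 − 1.15000) / (0.06293 − (-0.66808))
   = 1.25000 − (0.0062930)/(0.7310100) = 1.2413914

1.24139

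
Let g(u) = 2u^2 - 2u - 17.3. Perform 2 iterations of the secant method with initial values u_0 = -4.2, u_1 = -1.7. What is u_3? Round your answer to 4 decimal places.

-2.5139

g(-4.2) = 26.380000, g(-1.7) = -8.120000
u_2 = -1.700000 − (-8.120000)·(-1.700000 − (-4.200000)) / (-8.120000 − 26.380000) = -1.700000 − (-20.300000)/(-34.500000) = -2.288406
g(-2.288406) = -2.249586
u_3 = -2.288406 − (-2.249586)·(-2.288406 − (-1.700000)) / (-2.249586 − (-8.120000)) = -2.288406 − (1.323670)/(5.870414) = -2.513887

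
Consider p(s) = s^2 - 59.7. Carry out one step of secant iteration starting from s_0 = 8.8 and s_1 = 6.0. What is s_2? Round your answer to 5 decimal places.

7.60135

p(8.8) = 17.7400000, p(6.0) = -23.7000000
s_2 = 6.0000000 − (-23.7000000)·(6.0000000 − 8.8000000) / (-23.7000000 − 17.7400000) = 6.0000000 − (66.3600000)/(-41.4400000) = 7.6013514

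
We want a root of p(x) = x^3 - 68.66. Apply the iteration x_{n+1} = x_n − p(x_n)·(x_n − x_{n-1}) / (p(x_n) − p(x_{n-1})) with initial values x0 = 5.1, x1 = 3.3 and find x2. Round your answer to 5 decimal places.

3.90903

p(5.1) = 63.9910000, p(3.3) = -32.7230000
x2 = 3.3000000 − (-32.7230000)·(3.3000000 − 5.1000000) / (-32.7230000 − 63.9910000) = 3.3000000 − (58.9014000)/(-96.7140000) = 3.9090266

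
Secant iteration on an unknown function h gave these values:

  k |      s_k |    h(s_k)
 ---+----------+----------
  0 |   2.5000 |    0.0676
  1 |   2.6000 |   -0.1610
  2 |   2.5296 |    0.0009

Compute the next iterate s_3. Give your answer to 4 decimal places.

s_3 = 2.5296 − 0.0009·(2.5296 − 2.6000) / (0.0009 − (-0.1610))
   = 2.5296 − (-0.000063)/(0.161900) = 2.529991

2.5300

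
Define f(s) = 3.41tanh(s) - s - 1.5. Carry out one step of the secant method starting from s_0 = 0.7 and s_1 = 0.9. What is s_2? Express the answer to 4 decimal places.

f(0.7) = -0.139106, f(0.9) = 0.042576
s_2 = 0.900000 − 0.042576·(0.900000 − 0.700000) / (0.042576 − (-0.139106)) = 0.900000 − (0.008515)/(0.181682) = 0.853131

0.8531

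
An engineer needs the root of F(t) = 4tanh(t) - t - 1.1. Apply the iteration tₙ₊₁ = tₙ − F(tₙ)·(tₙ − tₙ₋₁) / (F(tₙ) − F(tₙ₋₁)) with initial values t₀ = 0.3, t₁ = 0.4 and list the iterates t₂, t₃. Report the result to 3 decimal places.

F(0.3) = -0.23475, F(0.4) = 0.01980
t₂ = 0.40000 − 0.01980·(0.40000 − 0.30000) / (0.01980 − (-0.23475)) = 0.40000 − (0.00198)/(0.25455) = 0.39222
F(0.39222) = 0.00088
t₃ = 0.39222 − 0.00088·(0.39222 − 0.40000) / (0.00088 − 0.01980) = 0.39222 − (-0.00001)/(-0.01892) = 0.39186

0.392, 0.392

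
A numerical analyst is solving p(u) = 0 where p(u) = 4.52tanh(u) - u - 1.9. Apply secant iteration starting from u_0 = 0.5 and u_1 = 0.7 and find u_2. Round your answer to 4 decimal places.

p(0.5) = -0.311230, p(0.7) = 0.131742
u_2 = 0.700000 − 0.131742·(0.700000 − 0.500000) / (0.131742 − (-0.311230)) = 0.700000 − (0.026348)/(0.442973) = 0.640519

0.6405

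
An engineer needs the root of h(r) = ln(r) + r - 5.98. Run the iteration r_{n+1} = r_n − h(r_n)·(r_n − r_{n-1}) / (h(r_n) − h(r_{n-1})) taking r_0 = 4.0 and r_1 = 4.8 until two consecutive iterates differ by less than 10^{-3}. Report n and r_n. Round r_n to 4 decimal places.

n = 4, r_n = 4.4803

h(4.0) = -0.593706, h(4.8) = 0.388616
r_2 = 4.800000 − 0.388616·(0.800000)/(0.982322) = 4.483512;  |Δ| = 0.316488
h(4.483512) = 0.003919
r_3 = 4.483512 − 0.003919·(-0.316488)/(-0.384697) = 4.480288;  |Δ| = 0.003224
h(4.480288) = -0.000025
r_4 = 4.480288 − (-0.000025)·(-0.003224)/(-0.003943) = 4.480308;  |Δ| = 0.000020
|r_4 − r_3| = 0.000020 < 10^{-3}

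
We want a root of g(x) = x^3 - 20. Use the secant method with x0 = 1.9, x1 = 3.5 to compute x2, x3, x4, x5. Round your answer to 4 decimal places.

2.4838, 2.6563, 2.7197, 2.7143

g(1.9) = -13.141000, g(3.5) = 22.875000
x2 = 3.500000 − 22.875000·(3.500000 − 1.900000) / (22.875000 − (-13.141000)) = 3.500000 − (36.600000)/(36.016000) = 2.483785
g(2.483785) = -4.677064
x3 = 2.483785 − (-4.677064)·(2.483785 − 3.500000) / (-4.677064 − 22.875000) = 2.483785 − (4.752903)/(-27.552064) = 2.656291
g(2.656291) = -1.257520
x4 = 2.656291 − (-1.257520)·(2.656291 − 2.483785) / (-1.257520 − (-4.677064)) = 2.656291 − (-0.216930)/(3.419544) = 2.719730
g(2.719730) = 0.117645
x5 = 2.719730 − 0.117645·(2.719730 − 2.656291) / (0.117645 − (-1.257520)) = 2.719730 − (0.007463)/(1.375165) = 2.714302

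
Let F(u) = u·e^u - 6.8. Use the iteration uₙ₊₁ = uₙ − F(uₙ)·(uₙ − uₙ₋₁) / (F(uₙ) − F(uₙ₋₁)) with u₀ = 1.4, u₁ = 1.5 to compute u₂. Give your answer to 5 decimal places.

F(1.4) = -1.1227200, F(1.5) = -0.0774664
u₂ = 1.5000000 − (-0.0774664)·(1.5000000 − 1.4000000) / (-0.0774664 − (-1.1227200)) = 1.5000000 − (-0.0077466)/(1.0452537) = 1.5074113

1.50741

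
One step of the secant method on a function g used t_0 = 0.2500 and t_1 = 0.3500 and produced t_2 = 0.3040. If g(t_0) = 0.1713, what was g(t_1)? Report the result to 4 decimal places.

The secant line through (0.2500, 0.1713) and (0.3500, g(t_1)) crosses zero at t_2 = 0.3040.
So (0.2500, 0.1713), (0.3500, g(t_1)), (0.3040, 0) are collinear:
g(t_1) = 0.1713 · (0.3500 − 0.3040) / (0.2500 − 0.3040) = 0.1713 · (0.046000)/(-0.054000) = -0.145922

-0.1459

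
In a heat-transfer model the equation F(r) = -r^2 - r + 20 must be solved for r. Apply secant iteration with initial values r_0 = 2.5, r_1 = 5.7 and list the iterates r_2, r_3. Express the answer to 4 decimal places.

F(2.5) = 11.250000, F(5.7) = -18.190000
r_2 = 5.700000 − (-18.190000)·(5.700000 − 2.500000) / (-18.190000 − 11.250000) = 5.700000 − (-58.208000)/(-29.440000) = 3.722826
F(3.722826) = 2.417740
r_3 = 3.722826 − 2.417740·(3.722826 − 5.700000) / (2.417740 − (-18.190000)) = 3.722826 − (-4.780292)/(20.607740) = 3.954792

3.7228, 3.9548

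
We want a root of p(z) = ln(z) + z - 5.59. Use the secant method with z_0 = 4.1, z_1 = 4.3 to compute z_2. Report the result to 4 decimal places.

p(4.1) = -0.079013, p(4.3) = 0.168615
z_2 = 4.300000 − 0.168615·(4.300000 − 4.100000) / (0.168615 − (-0.079013)) = 4.300000 − (0.033723)/(0.247628) = 4.163816

4.1638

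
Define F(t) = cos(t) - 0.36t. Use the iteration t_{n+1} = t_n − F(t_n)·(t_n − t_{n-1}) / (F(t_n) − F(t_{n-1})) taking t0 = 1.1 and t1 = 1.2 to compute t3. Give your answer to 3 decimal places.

F(1.1) = 0.05760, F(1.2) = -0.06964
t2 = 1.20000 − (-0.06964)·(1.20000 − 1.10000) / (-0.06964 − 0.05760) = 1.20000 − (-0.00696)/(-0.12724) = 1.14527
F(1.14527) = 0.00051
t3 = 1.14527 − 0.00051·(1.14527 − 1.20000) / (0.00051 − (-0.06964)) = 1.14527 − (-0.00003)/(0.07015) = 1.14566

1.146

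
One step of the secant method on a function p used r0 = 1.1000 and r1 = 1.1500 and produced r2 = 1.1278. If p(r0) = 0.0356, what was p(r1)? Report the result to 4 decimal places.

-0.0284

The secant line through (1.1000, 0.0356) and (1.1500, p(r1)) crosses zero at r2 = 1.1278.
So (1.1000, 0.0356), (1.1500, p(r1)), (1.1278, 0) are collinear:
p(r1) = 0.0356 · (1.1500 − 1.1278) / (1.1000 − 1.1278) = 0.0356 · (0.022200)/(-0.027800) = -0.028429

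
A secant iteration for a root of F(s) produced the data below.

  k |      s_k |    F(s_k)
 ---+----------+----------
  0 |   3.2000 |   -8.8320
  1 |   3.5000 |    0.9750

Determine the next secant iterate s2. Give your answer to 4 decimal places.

3.4702

s2 = 3.5000 − 0.9750·(3.5000 − 3.2000) / (0.9750 − (-8.8320))
   = 3.5000 − (0.292500)/(9.807000) = 3.470174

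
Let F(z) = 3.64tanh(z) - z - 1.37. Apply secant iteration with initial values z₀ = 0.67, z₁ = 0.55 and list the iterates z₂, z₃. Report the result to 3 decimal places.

F(0.67) = 0.08933, F(0.55) = -0.09811
z₂ = 0.55000 − (-0.09811)·(0.55000 − 0.67000) / (-0.09811 − 0.08933) = 0.55000 − (0.01177)/(-0.18743) = 0.61281
F(0.61281) = 0.00500
z₃ = 0.61281 − 0.00500·(0.61281 − 0.55000) / (0.00500 − (-0.09811)) = 0.61281 − (0.00031)/(0.10311) = 0.60976

0.613, 0.610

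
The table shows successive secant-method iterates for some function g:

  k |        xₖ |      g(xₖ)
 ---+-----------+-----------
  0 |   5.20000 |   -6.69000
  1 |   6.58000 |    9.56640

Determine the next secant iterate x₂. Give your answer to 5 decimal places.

5.76791

x₂ = 6.58000 − 9.56640·(6.58000 − 5.20000) / (9.56640 − (-6.69000))
   = 6.58000 − (13.2016320)/(16.2564000) = 5.7679117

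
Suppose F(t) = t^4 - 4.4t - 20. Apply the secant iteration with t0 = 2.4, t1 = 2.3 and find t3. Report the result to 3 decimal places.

2.347

F(2.4) = 2.61760, F(2.3) = -2.13590
t2 = 2.30000 − (-2.13590)·(2.30000 − 2.40000) / (-2.13590 − 2.61760) = 2.30000 − (0.21359)/(-4.75350) = 2.34493
F(2.34493) = -0.08188
t3 = 2.34493 − (-0.08188)·(2.34493 − 2.30000) / (-0.08188 − (-2.13590)) = 2.34493 − (-0.00368)/(2.05402) = 2.34672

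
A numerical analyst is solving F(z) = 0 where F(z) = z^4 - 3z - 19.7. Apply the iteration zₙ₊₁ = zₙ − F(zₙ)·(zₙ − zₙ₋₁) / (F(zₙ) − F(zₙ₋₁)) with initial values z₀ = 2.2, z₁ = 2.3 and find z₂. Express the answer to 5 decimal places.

2.26750

F(2.2) = -2.8744000, F(2.3) = 1.3841000
z₂ = 2.3000000 − 1.3841000·(2.3000000 − 2.2000000) / (1.3841000 − (-2.8744000)) = 2.3000000 − (0.1384100)/(4.2585000) = 2.2674979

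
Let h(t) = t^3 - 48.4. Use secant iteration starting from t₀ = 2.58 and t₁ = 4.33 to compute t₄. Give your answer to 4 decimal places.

h(2.58) = -31.226488, h(4.33) = 32.782737
t₂ = 4.330000 − 32.782737·(4.330000 − 2.580000) / (32.782737 − (-31.226488)) = 4.330000 − (57.369790)/(64.009225) = 3.433726
h(3.433726) = -7.914734
t₃ = 3.433726 − (-7.914734)·(3.433726 − 4.330000) / (-7.914734 − 32.782737) = 3.433726 − (7.093769)/(-40.697471) = 3.608031
h(3.608031) = -1.431053
t₄ = 3.608031 − (-1.431053)·(3.608031 − 3.433726) / (-1.431053 − (-7.914734)) = 3.608031 − (-0.249440)/(6.483681) = 3.646503

3.6465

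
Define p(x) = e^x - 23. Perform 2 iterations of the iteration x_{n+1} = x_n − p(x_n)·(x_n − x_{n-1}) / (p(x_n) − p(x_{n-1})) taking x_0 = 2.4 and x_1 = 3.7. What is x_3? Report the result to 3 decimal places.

p(2.4) = -11.97682, p(3.7) = 17.44730
x_2 = 3.70000 − 17.44730·(3.70000 − 2.40000) / (17.44730 − (-11.97682)) = 3.70000 − (22.68150)/(29.42413) = 2.92915
p(2.92915) = -4.28822
x_3 = 2.92915 − (-4.28822)·(2.92915 − 3.70000) / (-4.28822 − 17.44730) = 2.92915 − (3.30556)/(-21.73553) = 3.08123

3.081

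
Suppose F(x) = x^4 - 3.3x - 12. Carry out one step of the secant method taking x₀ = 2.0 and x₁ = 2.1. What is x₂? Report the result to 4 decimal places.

2.0834

F(2.0) = -2.600000, F(2.1) = 0.518100
x₂ = 2.100000 − 0.518100·(2.100000 − 2.000000) / (0.518100 − (-2.600000)) = 2.100000 − (0.051810)/(3.118100) = 2.083384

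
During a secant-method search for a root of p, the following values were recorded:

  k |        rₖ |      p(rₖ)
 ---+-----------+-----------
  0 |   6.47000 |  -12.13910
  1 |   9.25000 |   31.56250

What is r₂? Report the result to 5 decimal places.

r₂ = 9.25000 − 31.56250·(9.25000 − 6.47000) / (31.56250 − (-12.13910))
   = 9.25000 − (87.7437500)/(43.7016000) = 7.2422074

7.24221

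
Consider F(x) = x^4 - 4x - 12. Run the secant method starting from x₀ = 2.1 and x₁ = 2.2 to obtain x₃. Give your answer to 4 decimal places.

2.1281

F(2.1) = -0.951900, F(2.2) = 2.625600
x₂ = 2.200000 − 2.625600·(2.200000 − 2.100000) / (2.625600 − (-0.951900)) = 2.200000 − (0.262560)/(3.577500) = 2.126608
F(2.126608) = -0.053774
x₃ = 2.126608 − (-0.053774)·(2.126608 − 2.200000) / (-0.053774 − 2.625600) = 2.126608 − (0.003947)/(-2.679374) = 2.128081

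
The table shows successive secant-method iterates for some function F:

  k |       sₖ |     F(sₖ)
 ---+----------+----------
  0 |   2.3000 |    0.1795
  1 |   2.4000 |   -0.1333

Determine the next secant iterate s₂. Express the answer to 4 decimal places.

s₂ = 2.4000 − (-0.1333)·(2.4000 − 2.3000) / (-0.1333 − 0.1795)
   = 2.4000 − (-0.013330)/(-0.312800) = 2.357385

2.3574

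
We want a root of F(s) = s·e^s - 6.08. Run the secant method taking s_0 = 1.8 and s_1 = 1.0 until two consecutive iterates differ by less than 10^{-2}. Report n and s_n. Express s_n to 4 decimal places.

F(1.8) = 4.809365, F(1.0) = -3.361718
s_2 = 1.000000 − (-3.361718)·(-0.800000)/(-8.171084) = 1.329133;  |Δ| = 0.329133
F(1.329133) = -1.058844
s_3 = 1.329133 − (-1.058844)·(0.329133)/(2.302874) = 1.480466;  |Δ| = 0.151333
F(1.480466) = 0.426640
s_4 = 1.480466 − 0.426640·(0.151333)/(1.485484) = 1.437002;  |Δ| = 0.043464
F(1.437002) = -0.033003
s_5 = 1.437002 − (-0.033003)·(-0.043464)/(-0.459643) = 1.440123;  |Δ| = 0.003121
|s_5 − s_4| = 0.003121 < 10^{-2}

n = 5, s_n = 1.4401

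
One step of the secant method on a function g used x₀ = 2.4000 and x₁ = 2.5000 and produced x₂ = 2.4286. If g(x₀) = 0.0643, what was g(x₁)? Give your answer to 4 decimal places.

The secant line through (2.4000, 0.0643) and (2.5000, g(x₁)) crosses zero at x₂ = 2.4286.
So (2.4000, 0.0643), (2.5000, g(x₁)), (2.4286, 0) are collinear:
g(x₁) = 0.0643 · (2.5000 − 2.4286) / (2.4000 − 2.4286) = 0.0643 · (0.071400)/(-0.028600) = -0.160525

-0.1605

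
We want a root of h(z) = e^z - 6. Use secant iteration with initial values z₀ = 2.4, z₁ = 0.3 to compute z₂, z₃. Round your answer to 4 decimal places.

1.3095, 2.2938

h(2.4) = 5.023176, h(0.3) = -4.650141
z₂ = 0.300000 − (-4.650141)·(0.300000 − 2.400000) / (-4.650141 − 5.023176) = 0.300000 − (9.765297)/(-9.673318) = 1.309509
h(1.309509) = -2.295647
z₃ = 1.309509 − (-2.295647)·(1.309509 − 0.300000) / (-2.295647 − (-4.650141)) = 1.309509 − (-2.317476)/(2.354494) = 2.293786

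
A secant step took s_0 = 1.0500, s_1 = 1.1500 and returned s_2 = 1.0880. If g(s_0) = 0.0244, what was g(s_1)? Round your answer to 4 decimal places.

-0.0398

The secant line through (1.0500, 0.0244) and (1.1500, g(s_1)) crosses zero at s_2 = 1.0880.
So (1.0500, 0.0244), (1.1500, g(s_1)), (1.0880, 0) are collinear:
g(s_1) = 0.0244 · (1.1500 − 1.0880) / (1.0500 − 1.0880) = 0.0244 · (0.062000)/(-0.038000) = -0.039811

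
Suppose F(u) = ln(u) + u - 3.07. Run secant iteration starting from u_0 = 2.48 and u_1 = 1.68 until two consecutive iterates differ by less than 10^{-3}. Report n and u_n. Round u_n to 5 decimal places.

F(2.48) = 0.3182586, F(1.68) = -0.8712062
u_2 = 1.6800000 − (-0.8712062)·(-0.8000000)/(-1.1894648) = 2.2659484;  |Δ| = 0.5859484
F(2.2659484) = 0.0139418
u_3 = 2.2659484 − 0.0139418·(0.5859484)/(0.8851480) = 2.2567192;  |Δ| = 0.0092291
F(2.2567192) = 0.0006313
u_4 = 2.2567192 − 0.0006313·(-0.0092291)/(-0.0133104) = 2.2562815;  |Δ| = 0.0004378
|u_4 − u_3| = 0.0004378 < 10^{-3}

n = 4, u_n = 2.25628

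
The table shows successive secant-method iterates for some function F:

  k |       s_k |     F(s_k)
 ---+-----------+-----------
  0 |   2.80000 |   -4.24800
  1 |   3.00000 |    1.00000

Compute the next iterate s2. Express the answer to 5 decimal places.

s2 = 3.00000 − 1.00000·(3.00000 − 2.80000) / (1.00000 − (-4.24800))
   = 3.00000 − (0.2000000)/(5.2480000) = 2.9618902

2.96189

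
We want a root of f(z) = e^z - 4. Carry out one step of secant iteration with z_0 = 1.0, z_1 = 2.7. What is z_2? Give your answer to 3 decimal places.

f(1.0) = -1.28172, f(2.7) = 10.87973
z_2 = 2.70000 − 10.87973·(2.70000 − 1.00000) / (10.87973 − (-1.28172)) = 2.70000 − (18.49554)/(12.16145) = 1.17917

1.179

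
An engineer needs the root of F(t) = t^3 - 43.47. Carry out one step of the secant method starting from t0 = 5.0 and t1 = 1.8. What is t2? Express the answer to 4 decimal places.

2.8107

F(5.0) = 81.530000, F(1.8) = -37.638000
t2 = 1.800000 − (-37.638000)·(1.800000 − 5.000000) / (-37.638000 − 81.530000) = 1.800000 − (120.441600)/(-119.168000) = 2.810687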